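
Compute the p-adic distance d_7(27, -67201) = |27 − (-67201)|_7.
d_7(27, -67201) = 1/16807

Step 1 — x − y = 27 − (-67201) = 67228. Step 2 — v_7(67228) = 5 (factor: 67228 = (7^5 · 4); the sign does not affect v_p). Step 3 — |x − y|_7 = 7^{-5} = 1/16807.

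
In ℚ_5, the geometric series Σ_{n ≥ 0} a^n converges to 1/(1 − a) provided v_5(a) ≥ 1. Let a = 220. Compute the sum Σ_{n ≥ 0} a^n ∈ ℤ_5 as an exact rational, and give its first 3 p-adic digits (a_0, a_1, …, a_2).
Σ a^n = 1/(1 − a) = -1/219;  first 3 digits = (1, 4, 4)

v_5(a) = 1 ≥ 1, so the series converges in ℤ_5 to 1/(1 − a) = 1/(1 − 220) = -1/219. Expand this rational in ℤ_5: compute digits iteratively via d_i = x_i mod 5, x_{i+1} = (x_i − d_i)/5. The first 3 digits are (1, 4, 4).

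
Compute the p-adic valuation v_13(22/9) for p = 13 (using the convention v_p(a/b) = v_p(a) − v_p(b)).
v_13(22/9) = 0

Factor powers of 13 from the numerator and denominator of the reduced fraction: 22 = 13^0 · 22 and 9 = 13^0 · 9. Apply v_p(a/b) = v_p(a) − v_p(b): v_13(22/9) = 0 − 0 = 0.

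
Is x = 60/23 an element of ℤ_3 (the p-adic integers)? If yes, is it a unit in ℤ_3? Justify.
x ∈ ℤ_3 but not a unit; v_3(x) = 1 > 0

ℤ_3 = {x ∈ ℚ_3 : v_3(x) ≥ 0} and ℤ_3^× = {x ∈ ℤ_3 : v_3(x) = 0}. Here v_3(60/23) = v_3(num) − v_3(den) = 1; compare against these criteria.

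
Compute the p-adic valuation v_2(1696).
v_2(1696) = 5

v_2(n) is the largest exponent k such that 2^k divides n. Factor out: 1696 = 2^5 · 53. (Sign doesn't affect v_p.) So v_2(1696) = 5.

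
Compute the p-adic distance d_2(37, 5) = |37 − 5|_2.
d_2(37, 5) = 1/32

Step 1 — x − y = 37 − 5 = 32. Step 2 — v_2(32) = 5 (factor: 32 = (2^5 · 1); the sign does not affect v_p). Step 3 — |x − y|_2 = 2^{-5} = 1/32.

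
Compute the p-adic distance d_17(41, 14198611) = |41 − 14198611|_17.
d_17(41, 14198611) = 1/1419857

Step 1 — x − y = 41 − 14198611 = -14198570. Step 2 — v_17(-14198570) = 5 (factor: -14198570 = −(17^5 · 10); the sign does not affect v_p). Step 3 — |x − y|_17 = 17^{-5} = 1/1419857.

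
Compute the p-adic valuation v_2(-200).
v_2(-200) = 3

v_2(n) is the largest exponent k such that 2^k divides n. Factor out: -200 = -2^3 · 25. (Sign doesn't affect v_p.) So v_2(-200) = 3.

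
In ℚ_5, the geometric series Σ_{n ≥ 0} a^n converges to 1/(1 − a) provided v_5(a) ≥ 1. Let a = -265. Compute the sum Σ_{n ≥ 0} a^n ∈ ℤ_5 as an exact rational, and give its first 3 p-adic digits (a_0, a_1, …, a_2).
Σ a^n = 1/(1 − a) = 1/266;  first 3 digits = (1, 2, 3)

v_5(a) = 1 ≥ 1, so the series converges in ℤ_5 to 1/(1 − a) = 1/(1 − (-265)) = 1/266. Expand this rational in ℤ_5: compute digits iteratively via d_i = x_i mod 5, x_{i+1} = (x_i − d_i)/5. The first 3 digits are (1, 2, 3).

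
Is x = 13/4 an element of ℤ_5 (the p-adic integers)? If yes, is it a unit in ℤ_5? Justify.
x ∈ ℤ_5^× (unit); v_5(x) = 0

ℤ_5 = {x ∈ ℚ_5 : v_5(x) ≥ 0} and ℤ_5^× = {x ∈ ℤ_5 : v_5(x) = 0}. Here v_5(13/4) = v_5(num) − v_5(den) = 0; compare against these criteria.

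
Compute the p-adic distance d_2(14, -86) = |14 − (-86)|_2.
d_2(14, -86) = 1/4

Step 1 — x − y = 14 − (-86) = 100. Step 2 — v_2(100) = 2 (factor: 100 = (2^2 · 25); the sign does not affect v_p). Step 3 — |x − y|_2 = 2^{-2} = 1/4.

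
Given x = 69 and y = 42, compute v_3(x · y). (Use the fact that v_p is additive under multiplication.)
v_3(2898) = 2

v_p(x) = 1 (factor: 69 = 3^1 · 23); v_p(y) = 1 (factor: 42 = 3^1 · 14). Additivity: v_p(xy) = v_p(x) + v_p(y) = 1 + 1 = 2. (Direct check: xy = 2898 = 3^2 · (322).)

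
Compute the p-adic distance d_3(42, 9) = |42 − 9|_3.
d_3(42, 9) = 1/3

Step 1 — x − y = 42 − 9 = 33. Step 2 — v_3(33) = 1 (factor: 33 = (3^1 · 11); the sign does not affect v_p). Step 3 — |x − y|_3 = 3^{-1} = 1/3.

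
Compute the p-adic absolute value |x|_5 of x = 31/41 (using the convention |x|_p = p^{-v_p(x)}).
|31/41|_5 = 1

Step 1 — compute v_5(x) by factoring powers of 5 out of the numerator and denominator: v_5(31/41) = 0. Step 2 — apply |x|_p = p^{-v_p(x)} = 5^{0} = 1.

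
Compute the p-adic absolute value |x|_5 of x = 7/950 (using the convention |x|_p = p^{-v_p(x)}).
|7/950|_5 = 25

Step 1 — compute v_5(x) by factoring powers of 5 out of the numerator and denominator: v_5(7/950) = -2. Step 2 — apply |x|_p = p^{-v_p(x)} = 5^{2} = 25.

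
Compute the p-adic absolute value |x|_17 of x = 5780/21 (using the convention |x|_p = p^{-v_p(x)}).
|5780/21|_17 = 1/289

Step 1 — compute v_17(x) by factoring powers of 17 out of the numerator and denominator: v_17(5780/21) = 2. Step 2 — apply |x|_p = p^{-v_p(x)} = 17^{-2} = 1/289.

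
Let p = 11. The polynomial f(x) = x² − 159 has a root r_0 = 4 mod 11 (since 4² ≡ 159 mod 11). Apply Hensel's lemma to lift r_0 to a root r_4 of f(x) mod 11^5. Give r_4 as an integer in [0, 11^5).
r_4 = 110026 (mod 161051)

Hensel's recurrence: r_{i+1} = r_i − f(r_i)·(f′(r_i))^{-1} mod 11^{i+2}, with f′(x) = 2x. Iterate:
  r_0 = 4 (mod 11)
  r_1 = 37 (mod 121)
  r_2 = 884 (mod 1331)
  r_3 = 7539 (mod 14641)
  r_4 = 110026 (mod 161051)
Final: r_4 = 110026, and one checks f(r_4) ≡ 0 mod 11^5.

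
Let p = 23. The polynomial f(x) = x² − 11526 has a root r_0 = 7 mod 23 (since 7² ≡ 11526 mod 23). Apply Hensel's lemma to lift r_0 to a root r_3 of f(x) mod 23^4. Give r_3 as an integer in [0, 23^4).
r_3 = 255238 (mod 279841)

Hensel's recurrence: r_{i+1} = r_i − f(r_i)·(f′(r_i))^{-1} mod 23^{i+2}, with f′(x) = 2x. Iterate:
  r_0 = 7 (mod 23)
  r_1 = 260 (mod 529)
  r_2 = 11898 (mod 12167)
  r_3 = 255238 (mod 279841)
Final: r_3 = 255238, and one checks f(r_3) ≡ 0 mod 23^4.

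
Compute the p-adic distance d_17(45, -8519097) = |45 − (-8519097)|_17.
d_17(45, -8519097) = 1/1419857

Step 1 — x − y = 45 − (-8519097) = 8519142. Step 2 — v_17(8519142) = 5 (factor: 8519142 = (17^5 · 6); the sign does not affect v_p). Step 3 — |x − y|_17 = 17^{-5} = 1/1419857.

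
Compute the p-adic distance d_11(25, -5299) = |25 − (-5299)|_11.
d_11(25, -5299) = 1/1331

Step 1 — x − y = 25 − (-5299) = 5324. Step 2 — v_11(5324) = 3 (factor: 5324 = (11^3 · 4); the sign does not affect v_p). Step 3 — |x − y|_11 = 11^{-3} = 1/1331.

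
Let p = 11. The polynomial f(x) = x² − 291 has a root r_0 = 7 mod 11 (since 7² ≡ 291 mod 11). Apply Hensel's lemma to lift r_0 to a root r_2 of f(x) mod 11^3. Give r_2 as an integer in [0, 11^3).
r_2 = 975 (mod 1331)

Hensel's recurrence: r_{i+1} = r_i − f(r_i)·(f′(r_i))^{-1} mod 11^{i+2}, with f′(x) = 2x. Iterate:
  r_0 = 7 (mod 11)
  r_1 = 7 (mod 121)
  r_2 = 975 (mod 1331)
Final: r_2 = 975, and one checks f(r_2) ≡ 0 mod 11^3.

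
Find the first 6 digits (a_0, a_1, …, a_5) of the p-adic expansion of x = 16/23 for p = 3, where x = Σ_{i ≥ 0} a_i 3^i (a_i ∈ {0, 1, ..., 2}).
(a_0, …, a_5) = (2, 1, 2, 1, 2, 2)

v_3(16/23) = 0 (numerator and denominator both coprime to 3), so x ∈ ℤ_3^×. Compute digits iteratively via a_i = x_i mod 3, x_{i+1} = (x_i − a_i)/3, with x_0 = x:
  x_0 = 16/23;  a_0 = 2;  x_1 = (x_0 − 2)/3 = -10/23
  x_1 = -10/23;  a_1 = 1;  x_2 = (x_1 − 1)/3 = -11/23
  x_2 = -11/23;  a_2 = 2;  x_3 = (x_2 − 2)/3 = -19/23
  x_3 = -19/23;  a_3 = 1;  x_4 = (x_3 − 1)/3 = -14/23
  x_4 = -14/23;  a_4 = 2;  x_5 = (x_4 − 2)/3 = -20/23
  x_5 = -20/23;  a_5 = 2;  x_6 = (x_5 − 2)/3 = -22/23
Digits: (2, 1, 2, 1, 2, 2).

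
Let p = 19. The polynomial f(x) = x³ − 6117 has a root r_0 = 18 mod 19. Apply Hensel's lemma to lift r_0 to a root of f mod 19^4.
r_3 = 12748 (mod 130321)

Hensel: r_{i+1} = r_i − f(r_i)/f′(r_i) mod 19^{i+2}, where f′(x) = 3x². Iterate:
  r_0 = 18 (mod 19)
  r_1 = 113 (mod 361)
  r_2 = 5889 (mod 6859)
  r_3 = 12748 (mod 130321)
Final: r = 12748 with f(r) ≡ 0 mod 19^4.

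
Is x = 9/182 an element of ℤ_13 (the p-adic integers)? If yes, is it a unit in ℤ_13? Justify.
x ∉ ℤ_13 (v_13(x) = -1 < 0)

ℤ_13 = {x ∈ ℚ_13 : v_13(x) ≥ 0} and ℤ_13^× = {x ∈ ℤ_13 : v_13(x) = 0}. Here v_13(9/182) = v_13(num) − v_13(den) = -1; compare against these criteria.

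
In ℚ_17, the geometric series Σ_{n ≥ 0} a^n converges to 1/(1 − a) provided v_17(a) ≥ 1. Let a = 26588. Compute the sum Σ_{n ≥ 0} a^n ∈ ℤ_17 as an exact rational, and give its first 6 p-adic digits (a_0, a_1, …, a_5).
Σ a^n = 1/(1 − a) = -1/26587;  first 6 digits = (1, 0, 7, 5, 15, 4)

v_17(a) = 2 ≥ 1, so the series converges in ℤ_17 to 1/(1 − a) = 1/(1 − 26588) = -1/26587. Expand this rational in ℤ_17: compute digits iteratively via d_i = x_i mod 17, x_{i+1} = (x_i − d_i)/17. The first 6 digits are (1, 0, 7, 5, 15, 4).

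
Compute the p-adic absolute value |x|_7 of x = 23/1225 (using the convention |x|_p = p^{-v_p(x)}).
|23/1225|_7 = 49

Step 1 — compute v_7(x) by factoring powers of 7 out of the numerator and denominator: v_7(23/1225) = -2. Step 2 — apply |x|_p = p^{-v_p(x)} = 7^{2} = 49.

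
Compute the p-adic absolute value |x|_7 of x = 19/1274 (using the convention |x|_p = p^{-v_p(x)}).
|19/1274|_7 = 49

Step 1 — compute v_7(x) by factoring powers of 7 out of the numerator and denominator: v_7(19/1274) = -2. Step 2 — apply |x|_p = p^{-v_p(x)} = 7^{2} = 49.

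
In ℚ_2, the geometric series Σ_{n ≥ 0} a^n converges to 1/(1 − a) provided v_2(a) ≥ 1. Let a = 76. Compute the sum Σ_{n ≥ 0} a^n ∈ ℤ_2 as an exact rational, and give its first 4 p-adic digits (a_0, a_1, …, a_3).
Σ a^n = 1/(1 − a) = -1/75;  first 4 digits = (1, 0, 1, 1)

v_2(a) = 2 ≥ 1, so the series converges in ℤ_2 to 1/(1 − a) = 1/(1 − 76) = -1/75. Expand this rational in ℤ_2: compute digits iteratively via d_i = x_i mod 2, x_{i+1} = (x_i − d_i)/2. The first 4 digits are (1, 0, 1, 1).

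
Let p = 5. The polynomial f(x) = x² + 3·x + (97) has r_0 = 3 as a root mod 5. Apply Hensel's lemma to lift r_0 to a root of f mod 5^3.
r_2 = 118 (mod 125)

Hensel: r_{i+1} = r_i − f(r_i)·(f′(r_i))^{-1} mod 5^{i+2}, f′(x) = 2x + 3. Iterate:
  r_0 = 3 (mod 5)
  r_1 = 18 (mod 25)
  r_2 = 118 (mod 125)
Final: r = 118 satisfies f(r) ≡ 0 mod 5^3.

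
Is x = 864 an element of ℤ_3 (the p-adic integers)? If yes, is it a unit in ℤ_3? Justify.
x ∈ ℤ_3 but not a unit; v_3(x) = 3 > 0

ℤ_3 = {x ∈ ℚ_3 : v_3(x) ≥ 0} and ℤ_3^× = {x ∈ ℤ_3 : v_3(x) = 0}. Here v_3(864) = v_3(num) − v_3(den) = 3; compare against these criteria.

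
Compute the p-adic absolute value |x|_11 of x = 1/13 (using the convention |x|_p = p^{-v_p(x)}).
|1/13|_11 = 1

Step 1 — compute v_11(x) by factoring powers of 11 out of the numerator and denominator: v_11(1/13) = 0. Step 2 — apply |x|_p = p^{-v_p(x)} = 11^{0} = 1.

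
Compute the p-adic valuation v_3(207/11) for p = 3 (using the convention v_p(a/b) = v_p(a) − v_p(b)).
v_3(207/11) = 2

Factor powers of 3 from the numerator and denominator of the reduced fraction: 207 = 3^2 · 23 and 11 = 3^0 · 11. Apply v_p(a/b) = v_p(a) − v_p(b): v_3(207/11) = 2 − 0 = 2.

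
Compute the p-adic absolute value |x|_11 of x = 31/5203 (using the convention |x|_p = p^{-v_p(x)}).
|31/5203|_11 = 121

Step 1 — compute v_11(x) by factoring powers of 11 out of the numerator and denominator: v_11(31/5203) = -2. Step 2 — apply |x|_p = p^{-v_p(x)} = 11^{2} = 121.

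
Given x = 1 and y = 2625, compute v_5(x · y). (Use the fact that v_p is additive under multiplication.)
v_5(2625) = 3

v_p(x) = 0 (factor: 1 = 5^0 · 1); v_p(y) = 3 (factor: 2625 = 5^3 · 21). Additivity: v_p(xy) = v_p(x) + v_p(y) = 0 + 3 = 3. (Direct check: xy = 2625 = 5^3 · (21).)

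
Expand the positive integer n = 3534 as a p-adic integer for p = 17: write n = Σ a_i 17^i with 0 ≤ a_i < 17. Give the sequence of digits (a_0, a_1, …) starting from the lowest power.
(a_0, a_1, …) = (15, 3, 12)

Repeated division by 17 gives the digits low-to-high: 3534 = 15 + 3·17^1 + 12·17^2. Digit sequence: (15, 3, 12).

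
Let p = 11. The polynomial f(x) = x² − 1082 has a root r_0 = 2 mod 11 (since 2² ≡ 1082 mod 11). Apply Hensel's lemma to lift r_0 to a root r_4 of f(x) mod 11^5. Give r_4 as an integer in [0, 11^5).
r_4 = 126777 (mod 161051)

Hensel's recurrence: r_{i+1} = r_i − f(r_i)·(f′(r_i))^{-1} mod 11^{i+2}, with f′(x) = 2x. Iterate:
  r_0 = 2 (mod 11)
  r_1 = 90 (mod 121)
  r_2 = 332 (mod 1331)
  r_3 = 9649 (mod 14641)
  r_4 = 126777 (mod 161051)
Final: r_4 = 126777, and one checks f(r_4) ≡ 0 mod 11^5.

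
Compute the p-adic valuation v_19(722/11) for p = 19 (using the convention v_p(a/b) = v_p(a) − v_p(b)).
v_19(722/11) = 2

Factor powers of 19 from the numerator and denominator of the reduced fraction: 722 = 19^2 · 2 and 11 = 19^0 · 11. Apply v_p(a/b) = v_p(a) − v_p(b): v_19(722/11) = 2 − 0 = 2.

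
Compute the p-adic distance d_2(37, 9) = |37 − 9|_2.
d_2(37, 9) = 1/4

Step 1 — x − y = 37 − 9 = 28. Step 2 — v_2(28) = 2 (factor: 28 = (2^2 · 7); the sign does not affect v_p). Step 3 — |x − y|_2 = 2^{-2} = 1/4.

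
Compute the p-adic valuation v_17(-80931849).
v_17(-80931849) = 5

v_17(n) is the largest exponent k such that 17^k divides n. Factor out: -80931849 = -17^5 · 57. (Sign doesn't affect v_p.) So v_17(-80931849) = 5.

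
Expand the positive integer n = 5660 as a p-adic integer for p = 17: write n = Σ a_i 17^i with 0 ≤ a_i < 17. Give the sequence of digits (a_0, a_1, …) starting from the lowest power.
(a_0, a_1, …) = (16, 9, 2, 1)

Repeated division by 17 gives the digits low-to-high: 5660 = 16 + 9·17^1 + 2·17^2 + 1·17^3. Digit sequence: (16, 9, 2, 1).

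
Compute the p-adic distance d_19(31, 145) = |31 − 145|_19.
d_19(31, 145) = 1/19

Step 1 — x − y = 31 − 145 = -114. Step 2 — v_19(-114) = 1 (factor: -114 = −(19^1 · 6); the sign does not affect v_p). Step 3 — |x − y|_19 = 19^{-1} = 1/19.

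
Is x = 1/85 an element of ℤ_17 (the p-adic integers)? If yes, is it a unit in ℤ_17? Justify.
x ∉ ℤ_17 (v_17(x) = -1 < 0)

ℤ_17 = {x ∈ ℚ_17 : v_17(x) ≥ 0} and ℤ_17^× = {x ∈ ℤ_17 : v_17(x) = 0}. Here v_17(1/85) = v_17(num) − v_17(den) = -1; compare against these criteria.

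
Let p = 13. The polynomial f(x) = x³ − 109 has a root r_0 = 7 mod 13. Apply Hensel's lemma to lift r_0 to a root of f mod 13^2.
r_1 = 33 (mod 169)

Hensel: r_{i+1} = r_i − f(r_i)/f′(r_i) mod 13^{i+2}, where f′(x) = 3x². Iterate:
  r_0 = 7 (mod 13)
  r_1 = 33 (mod 169)
Final: r = 33 with f(r) ≡ 0 mod 13^2.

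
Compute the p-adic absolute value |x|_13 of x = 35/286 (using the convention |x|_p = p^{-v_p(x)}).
|35/286|_13 = 13

Step 1 — compute v_13(x) by factoring powers of 13 out of the numerator and denominator: v_13(35/286) = -1. Step 2 — apply |x|_p = p^{-v_p(x)} = 13^{1} = 13.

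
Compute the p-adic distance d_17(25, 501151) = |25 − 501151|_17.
d_17(25, 501151) = 1/83521

Step 1 — x − y = 25 − 501151 = -501126. Step 2 — v_17(-501126) = 4 (factor: -501126 = −(17^4 · 6); the sign does not affect v_p). Step 3 — |x − y|_17 = 17^{-4} = 1/83521.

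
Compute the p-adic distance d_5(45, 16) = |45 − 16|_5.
d_5(45, 16) = 1

Step 1 — x − y = 45 − 16 = 29. Step 2 — v_5(29) = 0 (factor: 29 = (5^0 · 29); the sign does not affect v_p). Step 3 — |x − y|_5 = 5^{0} = 1.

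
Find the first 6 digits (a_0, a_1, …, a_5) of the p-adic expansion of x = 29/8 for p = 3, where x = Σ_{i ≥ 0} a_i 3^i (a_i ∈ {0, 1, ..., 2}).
(a_0, …, a_5) = (1, 2, 0, 1, 0, 1)

v_3(29/8) = 0 (numerator and denominator both coprime to 3), so x ∈ ℤ_3^×. Compute digits iteratively via a_i = x_i mod 3, x_{i+1} = (x_i − a_i)/3, with x_0 = x:
  x_0 = 29/8;  a_0 = 1;  x_1 = (x_0 − 1)/3 = 7/8
  x_1 = 7/8;  a_1 = 2;  x_2 = (x_1 − 2)/3 = -3/8
  x_2 = -3/8;  a_2 = 0;  x_3 = (x_2 − 0)/3 = -1/8
  x_3 = -1/8;  a_3 = 1;  x_4 = (x_3 − 1)/3 = -3/8
  x_4 = -3/8;  a_4 = 0;  x_5 = (x_4 − 0)/3 = -1/8
  x_5 = -1/8;  a_5 = 1;  x_6 = (x_5 − 1)/3 = -3/8
Digits: (1, 2, 0, 1, 0, 1).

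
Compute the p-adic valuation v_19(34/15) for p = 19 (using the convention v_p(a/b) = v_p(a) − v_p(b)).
v_19(34/15) = 0

Factor powers of 19 from the numerator and denominator of the reduced fraction: 34 = 19^0 · 34 and 15 = 19^0 · 15. Apply v_p(a/b) = v_p(a) − v_p(b): v_19(34/15) = 0 − 0 = 0.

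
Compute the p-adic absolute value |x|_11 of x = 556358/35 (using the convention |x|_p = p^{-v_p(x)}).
|556358/35|_11 = 1/14641

Step 1 — compute v_11(x) by factoring powers of 11 out of the numerator and denominator: v_11(556358/35) = 4. Step 2 — apply |x|_p = p^{-v_p(x)} = 11^{-4} = 1/14641.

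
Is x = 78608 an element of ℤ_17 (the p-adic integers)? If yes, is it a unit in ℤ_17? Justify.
x ∈ ℤ_17 but not a unit; v_17(x) = 3 > 0

ℤ_17 = {x ∈ ℚ_17 : v_17(x) ≥ 0} and ℤ_17^× = {x ∈ ℤ_17 : v_17(x) = 0}. Here v_17(78608) = v_17(num) − v_17(den) = 3; compare against these criteria.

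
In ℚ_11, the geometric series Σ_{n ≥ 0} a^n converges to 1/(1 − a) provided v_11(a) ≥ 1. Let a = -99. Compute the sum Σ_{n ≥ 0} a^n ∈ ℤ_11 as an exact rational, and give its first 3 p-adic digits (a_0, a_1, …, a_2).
Σ a^n = 1/(1 − a) = 1/100;  first 3 digits = (1, 2, 3)

v_11(a) = 1 ≥ 1, so the series converges in ℤ_11 to 1/(1 − a) = 1/(1 − (-99)) = 1/100. Expand this rational in ℤ_11: compute digits iteratively via d_i = x_i mod 11, x_{i+1} = (x_i − d_i)/11. The first 3 digits are (1, 2, 3).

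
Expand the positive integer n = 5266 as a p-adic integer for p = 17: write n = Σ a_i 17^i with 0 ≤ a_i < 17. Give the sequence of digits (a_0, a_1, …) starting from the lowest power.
(a_0, a_1, …) = (13, 3, 1, 1)

Repeated division by 17 gives the digits low-to-high: 5266 = 13 + 3·17^1 + 1·17^2 + 1·17^3. Digit sequence: (13, 3, 1, 1).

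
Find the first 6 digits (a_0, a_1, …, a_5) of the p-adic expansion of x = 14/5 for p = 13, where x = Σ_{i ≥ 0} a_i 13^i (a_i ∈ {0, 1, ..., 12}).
(a_0, …, a_5) = (8, 10, 7, 2, 5, 10)

v_13(14/5) = 0 (numerator and denominator both coprime to 13), so x ∈ ℤ_13^×. Compute digits iteratively via a_i = x_i mod 13, x_{i+1} = (x_i − a_i)/13, with x_0 = x:
  x_0 = 14/5;  a_0 = 8;  x_1 = (x_0 − 8)/13 = -2/5
  x_1 = -2/5;  a_1 = 10;  x_2 = (x_1 − 10)/13 = -4/5
  x_2 = -4/5;  a_2 = 7;  x_3 = (x_2 − 7)/13 = -3/5
  x_3 = -3/5;  a_3 = 2;  x_4 = (x_3 − 2)/13 = -1/5
  x_4 = -1/5;  a_4 = 5;  x_5 = (x_4 − 5)/13 = -2/5
  x_5 = -2/5;  a_5 = 10;  x_6 = (x_5 − 10)/13 = -4/5
Digits: (8, 10, 7, 2, 5, 10).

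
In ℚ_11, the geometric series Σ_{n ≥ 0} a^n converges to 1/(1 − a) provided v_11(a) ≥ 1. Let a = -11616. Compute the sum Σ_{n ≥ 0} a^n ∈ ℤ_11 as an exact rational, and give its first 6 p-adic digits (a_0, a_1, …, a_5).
Σ a^n = 1/(1 − a) = 1/11617;  first 6 digits = (1, 0, 3, 2, 8, 1)

v_11(a) = 2 ≥ 1, so the series converges in ℤ_11 to 1/(1 − a) = 1/(1 − (-11616)) = 1/11617. Expand this rational in ℤ_11: compute digits iteratively via d_i = x_i mod 11, x_{i+1} = (x_i − d_i)/11. The first 6 digits are (1, 0, 3, 2, 8, 1).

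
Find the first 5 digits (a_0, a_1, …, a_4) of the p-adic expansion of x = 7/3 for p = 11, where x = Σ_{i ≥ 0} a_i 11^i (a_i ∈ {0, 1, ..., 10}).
(a_0, …, a_4) = (6, 7, 3, 7, 3)

v_11(7/3) = 0 (numerator and denominator both coprime to 11), so x ∈ ℤ_11^×. Compute digits iteratively via a_i = x_i mod 11, x_{i+1} = (x_i − a_i)/11, with x_0 = x:
  x_0 = 7/3;  a_0 = 6;  x_1 = (x_0 − 6)/11 = -1/3
  x_1 = -1/3;  a_1 = 7;  x_2 = (x_1 − 7)/11 = -2/3
  x_2 = -2/3;  a_2 = 3;  x_3 = (x_2 − 3)/11 = -1/3
  x_3 = -1/3;  a_3 = 7;  x_4 = (x_3 − 7)/11 = -2/3
  x_4 = -2/3;  a_4 = 3;  x_5 = (x_4 − 3)/11 = -1/3
Digits: (6, 7, 3, 7, 3).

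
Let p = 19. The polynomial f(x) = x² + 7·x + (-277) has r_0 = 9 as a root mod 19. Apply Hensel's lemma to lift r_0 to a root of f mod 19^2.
r_1 = 332 (mod 361)

Hensel: r_{i+1} = r_i − f(r_i)·(f′(r_i))^{-1} mod 19^{i+2}, f′(x) = 2x + 7. Iterate:
  r_0 = 9 (mod 19)
  r_1 = 332 (mod 361)
Final: r = 332 satisfies f(r) ≡ 0 mod 19^2.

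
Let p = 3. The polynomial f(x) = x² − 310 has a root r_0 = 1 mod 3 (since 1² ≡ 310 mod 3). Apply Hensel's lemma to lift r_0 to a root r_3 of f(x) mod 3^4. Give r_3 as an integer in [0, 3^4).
r_3 = 43 (mod 81)

Hensel's recurrence: r_{i+1} = r_i − f(r_i)·(f′(r_i))^{-1} mod 3^{i+2}, with f′(x) = 2x. Iterate:
  r_0 = 1 (mod 3)
  r_1 = 7 (mod 9)
  r_2 = 16 (mod 27)
  r_3 = 43 (mod 81)
Final: r_3 = 43, and one checks f(r_3) ≡ 0 mod 3^4.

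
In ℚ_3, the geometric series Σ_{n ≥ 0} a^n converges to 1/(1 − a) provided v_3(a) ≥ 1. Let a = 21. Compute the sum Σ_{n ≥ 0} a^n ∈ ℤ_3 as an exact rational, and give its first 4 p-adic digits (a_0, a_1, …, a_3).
Σ a^n = 1/(1 − a) = -1/20;  first 4 digits = (1, 1, 0, 0)

v_3(a) = 1 ≥ 1, so the series converges in ℤ_3 to 1/(1 − a) = 1/(1 − 21) = -1/20. Expand this rational in ℤ_3: compute digits iteratively via d_i = x_i mod 3, x_{i+1} = (x_i − d_i)/3. The first 4 digits are (1, 1, 0, 0).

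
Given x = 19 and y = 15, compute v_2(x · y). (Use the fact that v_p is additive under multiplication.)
v_2(285) = 0

v_p(x) = 0 (factor: 19 = 2^0 · 19); v_p(y) = 0 (factor: 15 = 2^0 · 15). Additivity: v_p(xy) = v_p(x) + v_p(y) = 0 + 0 = 0. (Direct check: xy = 285 = 2^0 · (285).)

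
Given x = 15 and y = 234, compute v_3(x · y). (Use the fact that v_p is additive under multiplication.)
v_3(3510) = 3

v_p(x) = 1 (factor: 15 = 3^1 · 5); v_p(y) = 2 (factor: 234 = 3^2 · 26). Additivity: v_p(xy) = v_p(x) + v_p(y) = 1 + 2 = 3. (Direct check: xy = 3510 = 3^3 · (130).)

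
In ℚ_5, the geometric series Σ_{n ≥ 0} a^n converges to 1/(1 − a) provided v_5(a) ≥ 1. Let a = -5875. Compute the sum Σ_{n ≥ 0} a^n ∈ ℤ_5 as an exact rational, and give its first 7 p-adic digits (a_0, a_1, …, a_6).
Σ a^n = 1/(1 − a) = 1/5876;  first 7 digits = (1, 0, 0, 3, 0, 3, 3)

v_5(a) = 3 ≥ 1, so the series converges in ℤ_5 to 1/(1 − a) = 1/(1 − (-5875)) = 1/5876. Expand this rational in ℤ_5: compute digits iteratively via d_i = x_i mod 5, x_{i+1} = (x_i − d_i)/5. The first 7 digits are (1, 0, 0, 3, 0, 3, 3).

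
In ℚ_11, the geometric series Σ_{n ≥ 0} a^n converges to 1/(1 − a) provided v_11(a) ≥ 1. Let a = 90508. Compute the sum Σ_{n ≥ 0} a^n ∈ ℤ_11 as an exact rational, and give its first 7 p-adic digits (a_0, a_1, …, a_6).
Σ a^n = 1/(1 − a) = -1/90507;  first 7 digits = (1, 0, 0, 2, 6, 0, 4)

v_11(a) = 3 ≥ 1, so the series converges in ℤ_11 to 1/(1 − a) = 1/(1 − 90508) = -1/90507. Expand this rational in ℤ_11: compute digits iteratively via d_i = x_i mod 11, x_{i+1} = (x_i − d_i)/11. The first 7 digits are (1, 0, 0, 2, 6, 0, 4).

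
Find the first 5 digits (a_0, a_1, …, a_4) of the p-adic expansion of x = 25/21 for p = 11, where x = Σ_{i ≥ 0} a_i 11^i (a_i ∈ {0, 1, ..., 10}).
(a_0, …, a_4) = (8, 2, 5, 10, 9)

v_11(25/21) = 0 (numerator and denominator both coprime to 11), so x ∈ ℤ_11^×. Compute digits iteratively via a_i = x_i mod 11, x_{i+1} = (x_i − a_i)/11, with x_0 = x:
  x_0 = 25/21;  a_0 = 8;  x_1 = (x_0 − 8)/11 = -13/21
  x_1 = -13/21;  a_1 = 2;  x_2 = (x_1 − 2)/11 = -5/21
  x_2 = -5/21;  a_2 = 5;  x_3 = (x_2 − 5)/11 = -10/21
  x_3 = -10/21;  a_3 = 10;  x_4 = (x_3 − 10)/11 = -20/21
  x_4 = -20/21;  a_4 = 9;  x_5 = (x_4 − 9)/11 = -19/21
Digits: (8, 2, 5, 10, 9).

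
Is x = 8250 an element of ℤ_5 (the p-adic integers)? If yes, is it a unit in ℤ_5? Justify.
x ∈ ℤ_5 but not a unit; v_5(x) = 3 > 0

ℤ_5 = {x ∈ ℚ_5 : v_5(x) ≥ 0} and ℤ_5^× = {x ∈ ℤ_5 : v_5(x) = 0}. Here v_5(8250) = v_5(num) − v_5(den) = 3; compare against these criteria.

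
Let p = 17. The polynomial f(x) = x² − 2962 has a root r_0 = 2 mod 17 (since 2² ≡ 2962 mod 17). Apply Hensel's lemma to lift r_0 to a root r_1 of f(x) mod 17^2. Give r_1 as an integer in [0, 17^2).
r_1 = 19 (mod 289)

Hensel's recurrence: r_{i+1} = r_i − f(r_i)·(f′(r_i))^{-1} mod 17^{i+2}, with f′(x) = 2x. Iterate:
  r_0 = 2 (mod 17)
  r_1 = 19 (mod 289)
Final: r_1 = 19, and one checks f(r_1) ≡ 0 mod 17^2.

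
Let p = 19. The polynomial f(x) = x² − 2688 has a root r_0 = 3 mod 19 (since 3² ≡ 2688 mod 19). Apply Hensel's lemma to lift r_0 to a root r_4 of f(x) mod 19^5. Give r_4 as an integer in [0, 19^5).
r_4 = 1416472 (mod 2476099)

Hensel's recurrence: r_{i+1} = r_i − f(r_i)·(f′(r_i))^{-1} mod 19^{i+2}, with f′(x) = 2x. Iterate:
  r_0 = 3 (mod 19)
  r_1 = 269 (mod 361)
  r_2 = 3518 (mod 6859)
  r_3 = 113262 (mod 130321)
  r_4 = 1416472 (mod 2476099)
Final: r_4 = 1416472, and one checks f(r_4) ≡ 0 mod 19^5.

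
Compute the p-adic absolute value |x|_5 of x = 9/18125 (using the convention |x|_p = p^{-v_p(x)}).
|9/18125|_5 = 625

Step 1 — compute v_5(x) by factoring powers of 5 out of the numerator and denominator: v_5(9/18125) = -4. Step 2 — apply |x|_p = p^{-v_p(x)} = 5^{4} = 625.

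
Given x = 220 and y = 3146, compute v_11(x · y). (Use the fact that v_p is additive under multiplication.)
v_11(692120) = 3

v_p(x) = 1 (factor: 220 = 11^1 · 20); v_p(y) = 2 (factor: 3146 = 11^2 · 26). Additivity: v_p(xy) = v_p(x) + v_p(y) = 1 + 2 = 3. (Direct check: xy = 692120 = 11^3 · (520).)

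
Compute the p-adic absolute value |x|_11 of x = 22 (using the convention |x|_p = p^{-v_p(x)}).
|22|_11 = 1/11

Step 1 — compute v_11(x) by factoring powers of 11 out of the numerator and denominator: v_11(22) = 1. Step 2 — apply |x|_p = p^{-v_p(x)} = 11^{-1} = 1/11.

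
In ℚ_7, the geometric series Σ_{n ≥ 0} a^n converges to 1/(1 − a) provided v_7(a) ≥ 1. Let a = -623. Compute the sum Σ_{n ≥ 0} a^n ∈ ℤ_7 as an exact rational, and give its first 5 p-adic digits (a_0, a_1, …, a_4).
Σ a^n = 1/(1 − a) = 1/624;  first 5 digits = (1, 2, 5, 3, 1)

v_7(a) = 1 ≥ 1, so the series converges in ℤ_7 to 1/(1 − a) = 1/(1 − (-623)) = 1/624. Expand this rational in ℤ_7: compute digits iteratively via d_i = x_i mod 7, x_{i+1} = (x_i − d_i)/7. The first 5 digits are (1, 2, 5, 3, 1).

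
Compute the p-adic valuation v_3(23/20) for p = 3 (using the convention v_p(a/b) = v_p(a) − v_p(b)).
v_3(23/20) = 0

Factor powers of 3 from the numerator and denominator of the reduced fraction: 23 = 3^0 · 23 and 20 = 3^0 · 20. Apply v_p(a/b) = v_p(a) − v_p(b): v_3(23/20) = 0 − 0 = 0.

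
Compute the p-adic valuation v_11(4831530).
v_11(4831530) = 5

v_11(n) is the largest exponent k such that 11^k divides n. Factor out: 4831530 = 11^5 · 30. (Sign doesn't affect v_p.) So v_11(4831530) = 5.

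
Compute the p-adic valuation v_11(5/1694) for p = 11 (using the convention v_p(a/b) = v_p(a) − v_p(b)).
v_11(5/1694) = -2

Factor powers of 11 from the numerator and denominator of the reduced fraction: 5 = 11^0 · 5 and 1694 = 11^2 · 14. Apply v_p(a/b) = v_p(a) − v_p(b): v_11(5/1694) = 0 − 2 = -2.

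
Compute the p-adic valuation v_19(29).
v_19(29) = 0

v_19(n) is the largest exponent k such that 19^k divides n. Factor out: 29 = 19^0 · 29. (Sign doesn't affect v_p.) So v_19(29) = 0.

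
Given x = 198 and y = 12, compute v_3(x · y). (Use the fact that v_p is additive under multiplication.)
v_3(2376) = 3

v_p(x) = 2 (factor: 198 = 3^2 · 22); v_p(y) = 1 (factor: 12 = 3^1 · 4). Additivity: v_p(xy) = v_p(x) + v_p(y) = 2 + 1 = 3. (Direct check: xy = 2376 = 3^3 · (88).)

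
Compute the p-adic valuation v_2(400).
v_2(400) = 4

v_2(n) is the largest exponent k such that 2^k divides n. Factor out: 400 = 2^4 · 25. (Sign doesn't affect v_p.) So v_2(400) = 4.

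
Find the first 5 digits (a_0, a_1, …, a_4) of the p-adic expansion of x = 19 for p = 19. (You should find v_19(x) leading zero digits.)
(a_0, …, a_4) = (0, 1, 0, 0, 0)

v_19(19) = 1, so a_0 = ... = a_0 = 0. Factor out: x = 19^1 · u with u = 1 a unit in ℤ_19. Expand u iteratively via a_{v+i} = u_i mod 19, u_{i+1} = (u_i − a_{v+i})/19:
  u_0 = 1;  a_1 = 1;  u_1 = (u_0 − 1)/19 = 0
  u_1 = 0;  a_2 = 0;  u_2 = (u_1 − 0)/19 = 0
  u_2 = 0;  a_3 = 0;  u_3 = (u_2 − 0)/19 = 0
  u_3 = 0;  a_4 = 0;  u_4 = (u_3 − 0)/19 = 0
Digits: (0, 1, 0, 0, 0).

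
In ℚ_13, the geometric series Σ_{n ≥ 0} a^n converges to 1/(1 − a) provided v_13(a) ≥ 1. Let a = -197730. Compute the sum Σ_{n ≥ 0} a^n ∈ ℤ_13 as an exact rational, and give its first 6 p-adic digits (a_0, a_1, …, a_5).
Σ a^n = 1/(1 − a) = 1/197731;  first 6 digits = (1, 0, 0, 1, 6, 12)

v_13(a) = 3 ≥ 1, so the series converges in ℤ_13 to 1/(1 − a) = 1/(1 − (-197730)) = 1/197731. Expand this rational in ℤ_13: compute digits iteratively via d_i = x_i mod 13, x_{i+1} = (x_i − d_i)/13. The first 6 digits are (1, 0, 0, 1, 6, 12).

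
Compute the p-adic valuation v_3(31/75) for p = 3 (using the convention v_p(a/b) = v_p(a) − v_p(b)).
v_3(31/75) = -1

Factor powers of 3 from the numerator and denominator of the reduced fraction: 31 = 3^0 · 31 and 75 = 3^1 · 25. Apply v_p(a/b) = v_p(a) − v_p(b): v_3(31/75) = 0 − 1 = -1.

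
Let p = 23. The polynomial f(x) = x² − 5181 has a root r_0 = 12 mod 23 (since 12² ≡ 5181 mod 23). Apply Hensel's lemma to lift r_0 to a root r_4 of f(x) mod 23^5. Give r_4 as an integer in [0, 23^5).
r_4 = 5458510 (mod 6436343)

Hensel's recurrence: r_{i+1} = r_i − f(r_i)·(f′(r_i))^{-1} mod 23^{i+2}, with f′(x) = 2x. Iterate:
  r_0 = 12 (mod 23)
  r_1 = 288 (mod 529)
  r_2 = 7694 (mod 12167)
  r_3 = 141531 (mod 279841)
  r_4 = 5458510 (mod 6436343)
Final: r_4 = 5458510, and one checks f(r_4) ≡ 0 mod 23^5.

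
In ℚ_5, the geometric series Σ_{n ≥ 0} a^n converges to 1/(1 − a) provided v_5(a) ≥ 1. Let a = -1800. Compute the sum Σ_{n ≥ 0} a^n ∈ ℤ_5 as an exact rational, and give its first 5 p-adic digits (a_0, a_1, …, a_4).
Σ a^n = 1/(1 − a) = 1/1801;  first 5 digits = (1, 0, 3, 0, 1)

v_5(a) = 2 ≥ 1, so the series converges in ℤ_5 to 1/(1 − a) = 1/(1 − (-1800)) = 1/1801. Expand this rational in ℤ_5: compute digits iteratively via d_i = x_i mod 5, x_{i+1} = (x_i − d_i)/5. The first 5 digits are (1, 0, 3, 0, 1).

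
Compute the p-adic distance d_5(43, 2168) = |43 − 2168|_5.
d_5(43, 2168) = 1/125

Step 1 — x − y = 43 − 2168 = -2125. Step 2 — v_5(-2125) = 3 (factor: -2125 = −(5^3 · 17); the sign does not affect v_p). Step 3 — |x − y|_5 = 5^{-3} = 1/125.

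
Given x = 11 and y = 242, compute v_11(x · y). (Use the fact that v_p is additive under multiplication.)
v_11(2662) = 3

v_p(x) = 1 (factor: 11 = 11^1 · 1); v_p(y) = 2 (factor: 242 = 11^2 · 2). Additivity: v_p(xy) = v_p(x) + v_p(y) = 1 + 2 = 3. (Direct check: xy = 2662 = 11^3 · (2).)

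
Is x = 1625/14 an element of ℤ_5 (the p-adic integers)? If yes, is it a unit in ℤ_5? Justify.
x ∈ ℤ_5 but not a unit; v_5(x) = 3 > 0

ℤ_5 = {x ∈ ℚ_5 : v_5(x) ≥ 0} and ℤ_5^× = {x ∈ ℤ_5 : v_5(x) = 0}. Here v_5(1625/14) = v_5(num) − v_5(den) = 3; compare against these criteria.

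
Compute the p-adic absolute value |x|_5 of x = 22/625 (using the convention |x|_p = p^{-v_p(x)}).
|22/625|_5 = 625

Step 1 — compute v_5(x) by factoring powers of 5 out of the numerator and denominator: v_5(22/625) = -4. Step 2 — apply |x|_p = p^{-v_p(x)} = 5^{4} = 625.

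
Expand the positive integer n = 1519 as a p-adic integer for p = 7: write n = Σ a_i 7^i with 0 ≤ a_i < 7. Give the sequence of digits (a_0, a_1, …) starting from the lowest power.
(a_0, a_1, …) = (0, 0, 3, 4)

Repeated division by 7 gives the digits low-to-high: 1519 = 3·7^2 + 4·7^3. Digit sequence: (0, 0, 3, 4).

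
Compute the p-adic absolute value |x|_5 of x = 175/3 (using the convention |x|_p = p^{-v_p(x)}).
|175/3|_5 = 1/25

Step 1 — compute v_5(x) by factoring powers of 5 out of the numerator and denominator: v_5(175/3) = 2. Step 2 — apply |x|_p = p^{-v_p(x)} = 5^{-2} = 1/25.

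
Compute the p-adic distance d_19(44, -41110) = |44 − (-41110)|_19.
d_19(44, -41110) = 1/6859

Step 1 — x − y = 44 − (-41110) = 41154. Step 2 — v_19(41154) = 3 (factor: 41154 = (19^3 · 6); the sign does not affect v_p). Step 3 — |x − y|_19 = 19^{-3} = 1/6859.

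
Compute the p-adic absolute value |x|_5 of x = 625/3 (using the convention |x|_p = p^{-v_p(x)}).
|625/3|_5 = 1/625

Step 1 — compute v_5(x) by factoring powers of 5 out of the numerator and denominator: v_5(625/3) = 4. Step 2 — apply |x|_p = p^{-v_p(x)} = 5^{-4} = 1/625.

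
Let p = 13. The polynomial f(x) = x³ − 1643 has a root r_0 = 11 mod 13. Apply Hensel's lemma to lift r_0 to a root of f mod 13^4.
r_3 = 27077 (mod 28561)

Hensel: r_{i+1} = r_i − f(r_i)/f′(r_i) mod 13^{i+2}, where f′(x) = 3x². Iterate:
  r_0 = 11 (mod 13)
  r_1 = 37 (mod 169)
  r_2 = 713 (mod 2197)
  r_3 = 27077 (mod 28561)
Final: r = 27077 with f(r) ≡ 0 mod 13^4.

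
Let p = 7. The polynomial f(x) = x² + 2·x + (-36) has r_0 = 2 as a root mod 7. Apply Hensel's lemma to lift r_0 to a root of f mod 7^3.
r_2 = 219 (mod 343)

Hensel: r_{i+1} = r_i − f(r_i)·(f′(r_i))^{-1} mod 7^{i+2}, f′(x) = 2x + 2. Iterate:
  r_0 = 2 (mod 7)
  r_1 = 23 (mod 49)
  r_2 = 219 (mod 343)
Final: r = 219 satisfies f(r) ≡ 0 mod 7^3.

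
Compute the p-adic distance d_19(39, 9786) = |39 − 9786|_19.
d_19(39, 9786) = 1/361

Step 1 — x − y = 39 − 9786 = -9747. Step 2 — v_19(-9747) = 2 (factor: -9747 = −(19^2 · 27); the sign does not affect v_p). Step 3 — |x − y|_19 = 19^{-2} = 1/361.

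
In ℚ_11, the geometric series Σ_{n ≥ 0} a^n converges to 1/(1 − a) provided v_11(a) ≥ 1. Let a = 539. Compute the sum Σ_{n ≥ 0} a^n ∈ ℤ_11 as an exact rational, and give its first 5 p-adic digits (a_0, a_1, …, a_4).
Σ a^n = 1/(1 − a) = -1/538;  first 5 digits = (1, 5, 7, 2, 10)

v_11(a) = 1 ≥ 1, so the series converges in ℤ_11 to 1/(1 − a) = 1/(1 − 539) = -1/538. Expand this rational in ℤ_11: compute digits iteratively via d_i = x_i mod 11, x_{i+1} = (x_i − d_i)/11. The first 5 digits are (1, 5, 7, 2, 10).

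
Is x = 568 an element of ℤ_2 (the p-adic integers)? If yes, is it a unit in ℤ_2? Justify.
x ∈ ℤ_2 but not a unit; v_2(x) = 3 > 0

ℤ_2 = {x ∈ ℚ_2 : v_2(x) ≥ 0} and ℤ_2^× = {x ∈ ℤ_2 : v_2(x) = 0}. Here v_2(568) = v_2(num) − v_2(den) = 3; compare against these criteria.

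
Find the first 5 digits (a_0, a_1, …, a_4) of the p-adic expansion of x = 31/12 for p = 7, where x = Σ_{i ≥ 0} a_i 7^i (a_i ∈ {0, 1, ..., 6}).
(a_0, …, a_4) = (2, 3, 6, 2, 6)

v_7(31/12) = 0 (numerator and denominator both coprime to 7), so x ∈ ℤ_7^×. Compute digits iteratively via a_i = x_i mod 7, x_{i+1} = (x_i − a_i)/7, with x_0 = x:
  x_0 = 31/12;  a_0 = 2;  x_1 = (x_0 − 2)/7 = 1/12
  x_1 = 1/12;  a_1 = 3;  x_2 = (x_1 − 3)/7 = -5/12
  x_2 = -5/12;  a_2 = 6;  x_3 = (x_2 − 6)/7 = -11/12
  x_3 = -11/12;  a_3 = 2;  x_4 = (x_3 − 2)/7 = -5/12
  x_4 = -5/12;  a_4 = 6;  x_5 = (x_4 − 6)/7 = -11/12
Digits: (2, 3, 6, 2, 6).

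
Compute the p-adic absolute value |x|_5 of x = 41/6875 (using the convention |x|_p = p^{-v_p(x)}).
|41/6875|_5 = 625

Step 1 — compute v_5(x) by factoring powers of 5 out of the numerator and denominator: v_5(41/6875) = -4. Step 2 — apply |x|_p = p^{-v_p(x)} = 5^{4} = 625.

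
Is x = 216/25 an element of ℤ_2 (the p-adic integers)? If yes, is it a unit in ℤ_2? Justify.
x ∈ ℤ_2 but not a unit; v_2(x) = 3 > 0

ℤ_2 = {x ∈ ℚ_2 : v_2(x) ≥ 0} and ℤ_2^× = {x ∈ ℤ_2 : v_2(x) = 0}. Here v_2(216/25) = v_2(num) − v_2(den) = 3; compare against these criteria.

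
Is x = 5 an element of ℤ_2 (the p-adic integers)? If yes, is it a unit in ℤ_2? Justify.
x ∈ ℤ_2^× (unit); v_2(x) = 0

ℤ_2 = {x ∈ ℚ_2 : v_2(x) ≥ 0} and ℤ_2^× = {x ∈ ℤ_2 : v_2(x) = 0}. Here v_2(5) = v_2(num) − v_2(den) = 0; compare against these criteria.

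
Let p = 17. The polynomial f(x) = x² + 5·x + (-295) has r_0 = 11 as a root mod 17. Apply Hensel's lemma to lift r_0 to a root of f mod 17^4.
r_3 = 47679 (mod 83521)

Hensel: r_{i+1} = r_i − f(r_i)·(f′(r_i))^{-1} mod 17^{i+2}, f′(x) = 2x + 5. Iterate:
  r_0 = 11 (mod 17)
  r_1 = 283 (mod 289)
  r_2 = 3462 (mod 4913)
  r_3 = 47679 (mod 83521)
Final: r = 47679 satisfies f(r) ≡ 0 mod 17^4.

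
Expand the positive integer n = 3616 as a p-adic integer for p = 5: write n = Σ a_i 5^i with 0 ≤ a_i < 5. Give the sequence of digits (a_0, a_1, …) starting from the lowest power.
(a_0, a_1, …) = (1, 3, 4, 3, 0, 1)

Repeated division by 5 gives the digits low-to-high: 3616 = 1 + 3·5^1 + 4·5^2 + 3·5^3 + 1·5^5. Digit sequence: (1, 3, 4, 3, 0, 1).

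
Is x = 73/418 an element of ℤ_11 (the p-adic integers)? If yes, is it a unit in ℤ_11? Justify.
x ∉ ℤ_11 (v_11(x) = -1 < 0)

ℤ_11 = {x ∈ ℚ_11 : v_11(x) ≥ 0} and ℤ_11^× = {x ∈ ℤ_11 : v_11(x) = 0}. Here v_11(73/418) = v_11(num) − v_11(den) = -1; compare against these criteria.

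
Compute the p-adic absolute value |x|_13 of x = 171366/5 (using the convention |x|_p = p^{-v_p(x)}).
|171366/5|_13 = 1/28561

Step 1 — compute v_13(x) by factoring powers of 13 out of the numerator and denominator: v_13(171366/5) = 4. Step 2 — apply |x|_p = p^{-v_p(x)} = 13^{-4} = 1/28561.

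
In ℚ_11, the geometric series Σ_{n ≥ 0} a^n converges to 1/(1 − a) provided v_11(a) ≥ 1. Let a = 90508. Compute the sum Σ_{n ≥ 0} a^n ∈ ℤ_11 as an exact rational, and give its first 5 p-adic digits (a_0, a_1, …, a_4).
Σ a^n = 1/(1 − a) = -1/90507;  first 5 digits = (1, 0, 0, 2, 6)

v_11(a) = 3 ≥ 1, so the series converges in ℤ_11 to 1/(1 − a) = 1/(1 − 90508) = -1/90507. Expand this rational in ℤ_11: compute digits iteratively via d_i = x_i mod 11, x_{i+1} = (x_i − d_i)/11. The first 5 digits are (1, 0, 0, 2, 6).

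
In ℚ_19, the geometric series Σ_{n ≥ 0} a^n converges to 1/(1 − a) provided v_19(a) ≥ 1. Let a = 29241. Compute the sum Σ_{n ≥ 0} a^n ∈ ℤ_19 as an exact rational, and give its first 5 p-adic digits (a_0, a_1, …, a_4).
Σ a^n = 1/(1 − a) = -1/29240;  first 5 digits = (1, 0, 5, 4, 6)

v_19(a) = 2 ≥ 1, so the series converges in ℤ_19 to 1/(1 − a) = 1/(1 − 29241) = -1/29240. Expand this rational in ℤ_19: compute digits iteratively via d_i = x_i mod 19, x_{i+1} = (x_i − d_i)/19. The first 5 digits are (1, 0, 5, 4, 6).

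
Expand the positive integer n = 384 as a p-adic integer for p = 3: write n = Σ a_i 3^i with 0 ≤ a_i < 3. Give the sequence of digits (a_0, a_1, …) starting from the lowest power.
(a_0, a_1, …) = (0, 2, 0, 2, 1, 1)

Repeated division by 3 gives the digits low-to-high: 384 = 2·3^1 + 2·3^3 + 1·3^4 + 1·3^5. Digit sequence: (0, 2, 0, 2, 1, 1).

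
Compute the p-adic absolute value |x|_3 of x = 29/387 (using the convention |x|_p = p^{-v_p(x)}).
|29/387|_3 = 9

Step 1 — compute v_3(x) by factoring powers of 3 out of the numerator and denominator: v_3(29/387) = -2. Step 2 — apply |x|_p = p^{-v_p(x)} = 3^{2} = 9.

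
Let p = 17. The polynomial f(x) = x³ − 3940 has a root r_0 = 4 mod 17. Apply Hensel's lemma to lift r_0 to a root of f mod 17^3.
r_2 = 1602 (mod 4913)

Hensel: r_{i+1} = r_i − f(r_i)/f′(r_i) mod 17^{i+2}, where f′(x) = 3x². Iterate:
  r_0 = 4 (mod 17)
  r_1 = 157 (mod 289)
  r_2 = 1602 (mod 4913)
Final: r = 1602 with f(r) ≡ 0 mod 17^3.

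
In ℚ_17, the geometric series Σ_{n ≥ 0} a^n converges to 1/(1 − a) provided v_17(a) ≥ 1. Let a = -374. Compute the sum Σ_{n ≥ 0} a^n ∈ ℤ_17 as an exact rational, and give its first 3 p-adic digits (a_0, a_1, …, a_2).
Σ a^n = 1/(1 − a) = 1/375;  first 3 digits = (1, 12, 6)

v_17(a) = 1 ≥ 1, so the series converges in ℤ_17 to 1/(1 − a) = 1/(1 − (-374)) = 1/375. Expand this rational in ℤ_17: compute digits iteratively via d_i = x_i mod 17, x_{i+1} = (x_i − d_i)/17. The first 3 digits are (1, 12, 6).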